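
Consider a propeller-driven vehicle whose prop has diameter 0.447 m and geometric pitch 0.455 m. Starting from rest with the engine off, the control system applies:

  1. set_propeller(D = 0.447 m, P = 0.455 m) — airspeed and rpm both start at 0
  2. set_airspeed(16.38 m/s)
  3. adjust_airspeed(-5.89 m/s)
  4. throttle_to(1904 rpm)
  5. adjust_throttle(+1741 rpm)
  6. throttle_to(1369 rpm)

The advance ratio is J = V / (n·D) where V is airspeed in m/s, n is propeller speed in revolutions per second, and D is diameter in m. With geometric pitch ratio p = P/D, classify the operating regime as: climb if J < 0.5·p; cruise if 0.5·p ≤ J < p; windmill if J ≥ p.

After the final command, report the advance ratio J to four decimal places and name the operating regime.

set_propeller: D = 0.447 m, P = 0.455 m (p = P/D = 1.017897); state ← (V=0, rpm=0)
set_airspeed(16.38): V ← 16.38 m/s
adjust_airspeed(-5.89): V ← 16.38 -5.89 = 10.49 m/s
throttle_to(1904): rpm ← 1904
adjust_throttle(+1741): rpm ← 1904 +1741 = 3645
throttle_to(1369): rpm ← 1369
final state: V = 10.49 m/s, rpm = 1369 → n = rpm/60 = 22.816667 rev/s
J = V / (n·D) = 10.49 / (22.816667 × 0.447) = 1.028527
regime bands: climb J<0.5089 | cruise [0.5089, 1.0179) | windmill J≥1.0179
J = 1.0285 → windmill

J = 1.0285, regime = windmill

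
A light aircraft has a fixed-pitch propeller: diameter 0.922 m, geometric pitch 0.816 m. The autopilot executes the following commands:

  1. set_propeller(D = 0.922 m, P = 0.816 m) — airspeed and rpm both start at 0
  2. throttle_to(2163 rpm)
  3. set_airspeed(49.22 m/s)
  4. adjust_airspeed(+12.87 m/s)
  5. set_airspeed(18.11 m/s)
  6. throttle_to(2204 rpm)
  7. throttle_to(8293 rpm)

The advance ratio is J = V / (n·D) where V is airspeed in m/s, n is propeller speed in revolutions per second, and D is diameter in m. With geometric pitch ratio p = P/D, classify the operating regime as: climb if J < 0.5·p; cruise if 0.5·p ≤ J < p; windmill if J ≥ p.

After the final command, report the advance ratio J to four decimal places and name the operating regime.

J = 0.1421, regime = climb

set_propeller: D = 0.922 m, P = 0.816 m (p = P/D = 0.885033); state ← (V=0, rpm=0)
throttle_to(2163): rpm ← 2163
set_airspeed(49.22): V ← 49.22 m/s
adjust_airspeed(+12.87): V ← 49.22 +12.87 = 62.09 m/s
set_airspeed(18.11): V ← 18.11 m/s
throttle_to(2204): rpm ← 2204
throttle_to(8293): rpm ← 8293
final state: V = 18.11 m/s, rpm = 8293 → n = rpm/60 = 138.216667 rev/s
J = V / (n·D) = 18.11 / (138.216667 × 0.922) = 0.142111
regime bands: climb J<0.4425 | cruise [0.4425, 0.8850) | windmill J≥0.8850
J = 0.1421 → climb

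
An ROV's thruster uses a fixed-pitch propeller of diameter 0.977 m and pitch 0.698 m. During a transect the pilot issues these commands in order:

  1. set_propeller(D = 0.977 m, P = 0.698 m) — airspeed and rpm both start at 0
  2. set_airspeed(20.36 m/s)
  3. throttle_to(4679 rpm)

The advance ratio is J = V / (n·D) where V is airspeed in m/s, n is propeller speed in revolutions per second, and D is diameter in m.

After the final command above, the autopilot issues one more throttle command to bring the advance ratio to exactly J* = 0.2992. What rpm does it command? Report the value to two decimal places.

rpm = 4179.00

set_propeller: D = 0.977 m, P = 0.698 m (p = P/D = 0.714432); state ← (V=0, rpm=0)
set_airspeed(20.36): V ← 20.36 m/s
throttle_to(4679): rpm ← 4679
final state: V = 20.36 m/s, rpm = 4679 → n = rpm/60 = 77.983333 rev/s
target J* = 0.2992; solve J* = V/(n·D) for n: n = V/(J*·D) = 20.36/(0.2992 × 0.977) = 69.650080 rev/s
rpm = 60·n = 4179.004811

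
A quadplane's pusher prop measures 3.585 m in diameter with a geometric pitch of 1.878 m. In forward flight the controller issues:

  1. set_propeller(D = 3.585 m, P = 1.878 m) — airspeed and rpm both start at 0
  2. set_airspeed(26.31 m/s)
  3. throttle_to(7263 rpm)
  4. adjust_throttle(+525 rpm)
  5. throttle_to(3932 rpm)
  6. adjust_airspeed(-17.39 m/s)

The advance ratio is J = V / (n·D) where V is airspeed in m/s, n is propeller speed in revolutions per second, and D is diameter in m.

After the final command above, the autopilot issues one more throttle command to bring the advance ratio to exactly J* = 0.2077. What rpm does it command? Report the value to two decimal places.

set_propeller: D = 3.585 m, P = 1.878 m (p = P/D = 0.523849); state ← (V=0, rpm=0)
set_airspeed(26.31): V ← 26.31 m/s
throttle_to(7263): rpm ← 7263
adjust_throttle(+525): rpm ← 7263 +525 = 7788
throttle_to(3932): rpm ← 3932
adjust_airspeed(-17.39): V ← 26.31 -17.39 = 8.92 m/s
final state: V = 8.92 m/s, rpm = 3932 → n = rpm/60 = 65.533333 rev/s
target J* = 0.2077; solve J* = V/(n·D) for n: n = V/(J*·D) = 8.92/(0.2077 × 3.585) = 11.979514 rev/s
rpm = 60·n = 718.770837

rpm = 718.77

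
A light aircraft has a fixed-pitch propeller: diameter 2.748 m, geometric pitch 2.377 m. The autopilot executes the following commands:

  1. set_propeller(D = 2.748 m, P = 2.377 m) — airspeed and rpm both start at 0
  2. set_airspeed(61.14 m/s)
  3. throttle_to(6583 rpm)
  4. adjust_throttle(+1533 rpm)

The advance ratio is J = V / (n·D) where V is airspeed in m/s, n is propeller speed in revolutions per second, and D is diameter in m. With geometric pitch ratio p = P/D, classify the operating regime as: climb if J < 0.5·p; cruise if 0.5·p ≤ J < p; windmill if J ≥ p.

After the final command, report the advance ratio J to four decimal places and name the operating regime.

J = 0.1645, regime = climb

set_propeller: D = 2.748 m, P = 2.377 m (p = P/D = 0.864993); state ← (V=0, rpm=0)
set_airspeed(61.14): V ← 61.14 m/s
throttle_to(6583): rpm ← 6583
adjust_throttle(+1533): rpm ← 6583 +1533 = 8116
final state: V = 61.14 m/s, rpm = 8116 → n = rpm/60 = 135.266667 rev/s
J = V / (n·D) = 61.14 / (135.266667 × 2.748) = 0.164482
regime bands: climb J<0.4325 | cruise [0.4325, 0.8650) | windmill J≥0.8650
J = 0.1645 → climb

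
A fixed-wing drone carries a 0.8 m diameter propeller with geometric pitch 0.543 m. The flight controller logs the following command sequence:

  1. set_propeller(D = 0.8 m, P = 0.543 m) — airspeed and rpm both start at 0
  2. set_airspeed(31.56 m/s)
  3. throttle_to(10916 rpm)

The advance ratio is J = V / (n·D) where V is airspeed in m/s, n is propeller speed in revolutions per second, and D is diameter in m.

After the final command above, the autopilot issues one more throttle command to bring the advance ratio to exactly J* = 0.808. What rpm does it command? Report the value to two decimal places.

rpm = 2929.46

set_propeller: D = 0.8 m, P = 0.543 m (p = P/D = 0.678750); state ← (V=0, rpm=0)
set_airspeed(31.56): V ← 31.56 m/s
throttle_to(10916): rpm ← 10916
final state: V = 31.56 m/s, rpm = 10916 → n = rpm/60 = 181.933333 rev/s
target J* = 0.808; solve J* = V/(n·D) for n: n = V/(J*·D) = 31.56/(0.808 × 0.8) = 48.824257 rev/s
rpm = 60·n = 2929.455446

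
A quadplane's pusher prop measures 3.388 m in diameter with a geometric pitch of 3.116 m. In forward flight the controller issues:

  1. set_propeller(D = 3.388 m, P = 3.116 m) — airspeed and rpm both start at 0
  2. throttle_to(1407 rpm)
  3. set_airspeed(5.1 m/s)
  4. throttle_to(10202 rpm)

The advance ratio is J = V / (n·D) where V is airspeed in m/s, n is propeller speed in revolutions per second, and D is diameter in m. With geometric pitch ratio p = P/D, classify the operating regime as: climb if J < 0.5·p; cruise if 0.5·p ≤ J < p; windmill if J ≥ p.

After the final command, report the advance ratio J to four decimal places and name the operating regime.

J = 0.0089, regime = climb

set_propeller: D = 3.388 m, P = 3.116 m (p = P/D = 0.919717); state ← (V=0, rpm=0)
throttle_to(1407): rpm ← 1407
set_airspeed(5.1): V ← 5.1 m/s
throttle_to(10202): rpm ← 10202
final state: V = 5.1 m/s, rpm = 10202 → n = rpm/60 = 170.033333 rev/s
J = V / (n·D) = 5.1 / (170.033333 × 3.388) = 0.008853
regime bands: climb J<0.4599 | cruise [0.4599, 0.9197) | windmill J≥0.9197
J = 0.0089 → climb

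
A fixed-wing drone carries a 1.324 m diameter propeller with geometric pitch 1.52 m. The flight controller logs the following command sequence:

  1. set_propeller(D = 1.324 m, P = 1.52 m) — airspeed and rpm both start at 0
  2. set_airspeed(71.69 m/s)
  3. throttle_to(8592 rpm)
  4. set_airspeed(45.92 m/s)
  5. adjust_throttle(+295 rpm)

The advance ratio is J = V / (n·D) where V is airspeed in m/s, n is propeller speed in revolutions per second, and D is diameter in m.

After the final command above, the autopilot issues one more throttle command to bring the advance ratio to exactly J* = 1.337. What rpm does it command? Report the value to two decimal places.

rpm = 1556.44

set_propeller: D = 1.324 m, P = 1.52 m (p = P/D = 1.148036); state ← (V=0, rpm=0)
set_airspeed(71.69): V ← 71.69 m/s
throttle_to(8592): rpm ← 8592
set_airspeed(45.92): V ← 45.92 m/s
adjust_throttle(+295): rpm ← 8592 +295 = 8887
final state: V = 45.92 m/s, rpm = 8887 → n = rpm/60 = 148.116667 rev/s
target J* = 1.337; solve J* = V/(n·D) for n: n = V/(J*·D) = 45.92/(1.337 × 1.324) = 25.940748 rev/s
rpm = 60·n = 1556.444852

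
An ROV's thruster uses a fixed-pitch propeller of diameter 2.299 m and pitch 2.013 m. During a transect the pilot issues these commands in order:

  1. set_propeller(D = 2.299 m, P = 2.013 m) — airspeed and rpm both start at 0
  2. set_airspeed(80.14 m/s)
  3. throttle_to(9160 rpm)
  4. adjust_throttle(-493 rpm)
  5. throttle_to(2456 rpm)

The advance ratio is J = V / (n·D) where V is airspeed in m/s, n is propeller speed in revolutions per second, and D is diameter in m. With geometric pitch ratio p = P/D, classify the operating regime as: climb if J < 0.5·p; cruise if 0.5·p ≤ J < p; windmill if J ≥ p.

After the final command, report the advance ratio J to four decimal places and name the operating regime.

set_propeller: D = 2.299 m, P = 2.013 m (p = P/D = 0.875598); state ← (V=0, rpm=0)
set_airspeed(80.14): V ← 80.14 m/s
throttle_to(9160): rpm ← 9160
adjust_throttle(-493): rpm ← 9160 -493 = 8667
throttle_to(2456): rpm ← 2456
final state: V = 80.14 m/s, rpm = 2456 → n = rpm/60 = 40.933333 rev/s
J = V / (n·D) = 80.14 / (40.933333 × 2.299) = 0.851595
regime bands: climb J<0.4378 | cruise [0.4378, 0.8756) | windmill J≥0.8756
J = 0.8516 → cruise

J = 0.8516, regime = cruise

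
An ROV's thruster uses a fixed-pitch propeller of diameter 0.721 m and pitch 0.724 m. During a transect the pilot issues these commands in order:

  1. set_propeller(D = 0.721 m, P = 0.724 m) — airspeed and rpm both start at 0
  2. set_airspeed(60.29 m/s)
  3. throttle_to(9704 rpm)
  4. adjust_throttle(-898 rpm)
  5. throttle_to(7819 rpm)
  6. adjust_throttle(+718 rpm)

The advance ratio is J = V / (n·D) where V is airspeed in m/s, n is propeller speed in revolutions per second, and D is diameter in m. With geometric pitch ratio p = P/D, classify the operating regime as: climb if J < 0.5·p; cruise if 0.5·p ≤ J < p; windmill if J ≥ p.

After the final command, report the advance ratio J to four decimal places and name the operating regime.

set_propeller: D = 0.721 m, P = 0.724 m (p = P/D = 1.004161); state ← (V=0, rpm=0)
set_airspeed(60.29): V ← 60.29 m/s
throttle_to(9704): rpm ← 9704
adjust_throttle(-898): rpm ← 9704 -898 = 8806
throttle_to(7819): rpm ← 7819
adjust_throttle(+718): rpm ← 7819 +718 = 8537
final state: V = 60.29 m/s, rpm = 8537 → n = rpm/60 = 142.283333 rev/s
J = V / (n·D) = 60.29 / (142.283333 × 0.721) = 0.587700
regime bands: climb J<0.5021 | cruise [0.5021, 1.0042) | windmill J≥1.0042
J = 0.5877 → cruise

J = 0.5877, regime = cruise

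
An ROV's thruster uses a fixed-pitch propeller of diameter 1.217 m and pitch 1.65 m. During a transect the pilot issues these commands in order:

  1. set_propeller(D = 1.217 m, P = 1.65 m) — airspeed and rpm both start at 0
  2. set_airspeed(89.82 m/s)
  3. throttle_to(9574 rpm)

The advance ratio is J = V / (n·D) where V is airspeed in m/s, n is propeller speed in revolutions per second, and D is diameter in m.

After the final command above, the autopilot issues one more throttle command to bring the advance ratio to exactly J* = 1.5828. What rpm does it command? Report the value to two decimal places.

set_propeller: D = 1.217 m, P = 1.65 m (p = P/D = 1.355793); state ← (V=0, rpm=0)
set_airspeed(89.82): V ← 89.82 m/s
throttle_to(9574): rpm ← 9574
final state: V = 89.82 m/s, rpm = 9574 → n = rpm/60 = 159.566667 rev/s
target J* = 1.5828; solve J* = V/(n·D) for n: n = V/(J*·D) = 89.82/(1.5828 × 1.217) = 46.629035 rev/s
rpm = 60·n = 2797.742121

rpm = 2797.74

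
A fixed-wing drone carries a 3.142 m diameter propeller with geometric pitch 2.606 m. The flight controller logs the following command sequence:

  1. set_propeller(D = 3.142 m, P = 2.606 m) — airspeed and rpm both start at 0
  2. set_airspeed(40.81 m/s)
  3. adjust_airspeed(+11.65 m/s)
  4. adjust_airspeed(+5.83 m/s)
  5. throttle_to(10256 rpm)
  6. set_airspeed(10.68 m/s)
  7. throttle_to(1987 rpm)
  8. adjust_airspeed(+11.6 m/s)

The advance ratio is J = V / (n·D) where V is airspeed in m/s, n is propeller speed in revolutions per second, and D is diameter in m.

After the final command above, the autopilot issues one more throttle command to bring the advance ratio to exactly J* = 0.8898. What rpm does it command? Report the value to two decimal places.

set_propeller: D = 3.142 m, P = 2.606 m (p = P/D = 0.829408); state ← (V=0, rpm=0)
set_airspeed(40.81): V ← 40.81 m/s
adjust_airspeed(+11.65): V ← 40.81 +11.65 = 52.46 m/s
adjust_airspeed(+5.83): V ← 52.46 +5.83 = 58.29 m/s
throttle_to(10256): rpm ← 10256
set_airspeed(10.68): V ← 10.68 m/s
throttle_to(1987): rpm ← 1987
adjust_airspeed(+11.6): V ← 10.68 +11.6 = 22.28 m/s
final state: V = 22.28 m/s, rpm = 1987 → n = rpm/60 = 33.116667 rev/s
target J* = 0.8898; solve J* = V/(n·D) for n: n = V/(J*·D) = 22.28/(0.8898 × 3.142) = 7.969234 rev/s
rpm = 60·n = 478.154068

rpm = 478.15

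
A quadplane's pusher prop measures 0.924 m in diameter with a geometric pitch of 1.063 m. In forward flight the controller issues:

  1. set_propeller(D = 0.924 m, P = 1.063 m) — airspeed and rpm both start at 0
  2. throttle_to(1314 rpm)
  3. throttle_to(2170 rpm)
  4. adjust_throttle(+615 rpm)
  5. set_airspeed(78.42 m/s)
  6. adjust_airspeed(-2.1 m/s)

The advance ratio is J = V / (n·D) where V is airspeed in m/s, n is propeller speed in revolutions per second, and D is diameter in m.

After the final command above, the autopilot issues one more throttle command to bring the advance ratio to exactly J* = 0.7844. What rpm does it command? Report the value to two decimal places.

set_propeller: D = 0.924 m, P = 1.063 m (p = P/D = 1.150433); state ← (V=0, rpm=0)
throttle_to(1314): rpm ← 1314
throttle_to(2170): rpm ← 2170
adjust_throttle(+615): rpm ← 2170 +615 = 2785
set_airspeed(78.42): V ← 78.42 m/s
adjust_airspeed(-2.1): V ← 78.42 -2.1 = 76.32 m/s
final state: V = 76.32 m/s, rpm = 2785 → n = rpm/60 = 46.416667 rev/s
target J* = 0.7844; solve J* = V/(n·D) for n: n = V/(J*·D) = 76.32/(0.7844 × 0.924) = 105.300105 rev/s
rpm = 60·n = 6318.006318

rpm = 6318.01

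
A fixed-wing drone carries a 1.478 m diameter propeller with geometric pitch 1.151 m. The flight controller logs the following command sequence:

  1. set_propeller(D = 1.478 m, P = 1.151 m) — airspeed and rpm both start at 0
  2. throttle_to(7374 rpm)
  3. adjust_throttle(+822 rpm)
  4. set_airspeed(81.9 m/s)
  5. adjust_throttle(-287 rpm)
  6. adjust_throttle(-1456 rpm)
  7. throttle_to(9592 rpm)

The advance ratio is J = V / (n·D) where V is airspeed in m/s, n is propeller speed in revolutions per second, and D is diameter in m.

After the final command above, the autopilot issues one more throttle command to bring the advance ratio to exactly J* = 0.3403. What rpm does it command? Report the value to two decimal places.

set_propeller: D = 1.478 m, P = 1.151 m (p = P/D = 0.778755); state ← (V=0, rpm=0)
throttle_to(7374): rpm ← 7374
adjust_throttle(+822): rpm ← 7374 +822 = 8196
set_airspeed(81.9): V ← 81.9 m/s
adjust_throttle(-287): rpm ← 8196 -287 = 7909
adjust_throttle(-1456): rpm ← 7909 -1456 = 6453
throttle_to(9592): rpm ← 9592
final state: V = 81.9 m/s, rpm = 9592 → n = rpm/60 = 159.866667 rev/s
target J* = 0.3403; solve J* = V/(n·D) for n: n = V/(J*·D) = 81.9/(0.3403 × 1.478) = 162.834910 rev/s
rpm = 60·n = 9770.094603

rpm = 9770.09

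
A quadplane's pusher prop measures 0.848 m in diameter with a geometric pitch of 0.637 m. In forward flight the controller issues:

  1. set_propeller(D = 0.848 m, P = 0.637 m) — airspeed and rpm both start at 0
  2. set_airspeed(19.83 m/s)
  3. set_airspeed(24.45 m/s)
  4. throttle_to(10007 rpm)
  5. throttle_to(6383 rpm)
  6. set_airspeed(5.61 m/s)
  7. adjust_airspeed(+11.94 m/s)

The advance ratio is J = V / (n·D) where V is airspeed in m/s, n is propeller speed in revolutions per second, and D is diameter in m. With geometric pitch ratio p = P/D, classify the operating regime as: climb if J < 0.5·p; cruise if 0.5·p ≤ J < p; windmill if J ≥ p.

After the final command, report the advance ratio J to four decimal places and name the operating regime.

J = 0.1945, regime = climb

set_propeller: D = 0.848 m, P = 0.637 m (p = P/D = 0.751179); state ← (V=0, rpm=0)
set_airspeed(19.83): V ← 19.83 m/s
set_airspeed(24.45): V ← 24.45 m/s
throttle_to(10007): rpm ← 10007
throttle_to(6383): rpm ← 6383
set_airspeed(5.61): V ← 5.61 m/s
adjust_airspeed(+11.94): V ← 5.61 +11.94 = 17.55 m/s
final state: V = 17.55 m/s, rpm = 6383 → n = rpm/60 = 106.383333 rev/s
J = V / (n·D) = 17.55 / (106.383333 × 0.848) = 0.194539
regime bands: climb J<0.3756 | cruise [0.3756, 0.7512) | windmill J≥0.7512
J = 0.1945 → climb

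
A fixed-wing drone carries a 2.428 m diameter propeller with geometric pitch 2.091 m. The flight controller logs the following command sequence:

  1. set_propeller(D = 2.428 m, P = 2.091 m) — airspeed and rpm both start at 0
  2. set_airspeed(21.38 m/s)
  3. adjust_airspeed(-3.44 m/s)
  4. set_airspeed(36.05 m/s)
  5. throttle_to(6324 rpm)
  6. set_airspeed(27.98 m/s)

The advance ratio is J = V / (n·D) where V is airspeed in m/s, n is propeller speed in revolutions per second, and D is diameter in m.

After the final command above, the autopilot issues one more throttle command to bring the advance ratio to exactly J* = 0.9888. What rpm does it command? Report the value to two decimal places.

rpm = 699.27

set_propeller: D = 2.428 m, P = 2.091 m (p = P/D = 0.861203); state ← (V=0, rpm=0)
set_airspeed(21.38): V ← 21.38 m/s
adjust_airspeed(-3.44): V ← 21.38 -3.44 = 17.94 m/s
set_airspeed(36.05): V ← 36.05 m/s
throttle_to(6324): rpm ← 6324
set_airspeed(27.98): V ← 27.98 m/s
final state: V = 27.98 m/s, rpm = 6324 → n = rpm/60 = 105.400000 rev/s
target J* = 0.9888; solve J* = V/(n·D) for n: n = V/(J*·D) = 27.98/(0.9888 × 2.428) = 11.654417 rev/s
rpm = 60·n = 699.265047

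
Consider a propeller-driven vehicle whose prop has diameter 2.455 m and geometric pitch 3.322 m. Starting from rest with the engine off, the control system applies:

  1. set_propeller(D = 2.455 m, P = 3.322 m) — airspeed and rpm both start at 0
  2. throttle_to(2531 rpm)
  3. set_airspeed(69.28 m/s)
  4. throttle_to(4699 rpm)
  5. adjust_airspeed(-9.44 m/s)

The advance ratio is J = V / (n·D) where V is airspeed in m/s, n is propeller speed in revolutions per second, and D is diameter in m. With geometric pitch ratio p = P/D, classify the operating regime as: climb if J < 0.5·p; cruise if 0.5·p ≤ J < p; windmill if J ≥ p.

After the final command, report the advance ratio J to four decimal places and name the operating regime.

set_propeller: D = 2.455 m, P = 3.322 m (p = P/D = 1.353157); state ← (V=0, rpm=0)
throttle_to(2531): rpm ← 2531
set_airspeed(69.28): V ← 69.28 m/s
throttle_to(4699): rpm ← 4699
adjust_airspeed(-9.44): V ← 69.28 -9.44 = 59.84 m/s
final state: V = 59.84 m/s, rpm = 4699 → n = rpm/60 = 78.316667 rev/s
J = V / (n·D) = 59.84 / (78.316667 × 2.455) = 0.311233
regime bands: climb J<0.6766 | cruise [0.6766, 1.3532) | windmill J≥1.3532
J = 0.3112 → climb

J = 0.3112, regime = climb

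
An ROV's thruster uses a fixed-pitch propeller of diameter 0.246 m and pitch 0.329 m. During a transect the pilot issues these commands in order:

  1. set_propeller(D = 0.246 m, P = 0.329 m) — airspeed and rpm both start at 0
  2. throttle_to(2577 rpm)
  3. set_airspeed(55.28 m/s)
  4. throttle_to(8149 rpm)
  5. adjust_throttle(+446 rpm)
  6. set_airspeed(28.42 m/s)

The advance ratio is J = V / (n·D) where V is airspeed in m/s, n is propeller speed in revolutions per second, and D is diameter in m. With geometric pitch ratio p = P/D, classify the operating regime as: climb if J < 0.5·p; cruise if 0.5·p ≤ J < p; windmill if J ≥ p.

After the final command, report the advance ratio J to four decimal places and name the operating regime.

J = 0.8065, regime = cruise

set_propeller: D = 0.246 m, P = 0.329 m (p = P/D = 1.337398); state ← (V=0, rpm=0)
throttle_to(2577): rpm ← 2577
set_airspeed(55.28): V ← 55.28 m/s
throttle_to(8149): rpm ← 8149
adjust_throttle(+446): rpm ← 8149 +446 = 8595
set_airspeed(28.42): V ← 28.42 m/s
final state: V = 28.42 m/s, rpm = 8595 → n = rpm/60 = 143.250000 rev/s
J = V / (n·D) = 28.42 / (143.250000 × 0.246) = 0.806481
regime bands: climb J<0.6687 | cruise [0.6687, 1.3374) | windmill J≥1.3374
J = 0.8065 → cruise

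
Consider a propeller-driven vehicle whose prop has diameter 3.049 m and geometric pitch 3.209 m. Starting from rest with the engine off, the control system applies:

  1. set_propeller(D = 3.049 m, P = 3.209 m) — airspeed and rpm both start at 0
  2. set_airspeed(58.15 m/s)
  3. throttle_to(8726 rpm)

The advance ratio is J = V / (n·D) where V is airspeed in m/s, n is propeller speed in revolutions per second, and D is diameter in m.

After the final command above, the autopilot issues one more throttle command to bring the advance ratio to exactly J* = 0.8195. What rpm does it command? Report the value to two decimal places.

set_propeller: D = 3.049 m, P = 3.209 m (p = P/D = 1.052476); state ← (V=0, rpm=0)
set_airspeed(58.15): V ← 58.15 m/s
throttle_to(8726): rpm ← 8726
final state: V = 58.15 m/s, rpm = 8726 → n = rpm/60 = 145.433333 rev/s
target J* = 0.8195; solve J* = V/(n·D) for n: n = V/(J*·D) = 58.15/(0.8195 × 3.049) = 23.272516 rev/s
rpm = 60·n = 1396.350958

rpm = 1396.35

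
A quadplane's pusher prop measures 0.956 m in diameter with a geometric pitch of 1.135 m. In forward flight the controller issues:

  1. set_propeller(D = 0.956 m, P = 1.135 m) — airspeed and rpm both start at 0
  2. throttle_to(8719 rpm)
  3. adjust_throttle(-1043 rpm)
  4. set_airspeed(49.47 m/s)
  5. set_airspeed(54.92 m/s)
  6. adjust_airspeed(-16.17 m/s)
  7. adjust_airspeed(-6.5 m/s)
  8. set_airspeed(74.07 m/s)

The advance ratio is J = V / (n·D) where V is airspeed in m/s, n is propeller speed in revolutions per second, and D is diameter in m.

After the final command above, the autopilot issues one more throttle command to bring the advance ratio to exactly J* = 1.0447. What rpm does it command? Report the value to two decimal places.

rpm = 4449.84

set_propeller: D = 0.956 m, P = 1.135 m (p = P/D = 1.187238); state ← (V=0, rpm=0)
throttle_to(8719): rpm ← 8719
adjust_throttle(-1043): rpm ← 8719 -1043 = 7676
set_airspeed(49.47): V ← 49.47 m/s
set_airspeed(54.92): V ← 54.92 m/s
adjust_airspeed(-16.17): V ← 54.92 -16.17 = 38.75 m/s
adjust_airspeed(-6.5): V ← 38.75 -6.5 = 32.25 m/s
set_airspeed(74.07): V ← 74.07 m/s
final state: V = 74.07 m/s, rpm = 7676 → n = rpm/60 = 127.933333 rev/s
target J* = 1.0447; solve J* = V/(n·D) for n: n = V/(J*·D) = 74.07/(1.0447 × 0.956) = 74.163951 rev/s
rpm = 60·n = 4449.837054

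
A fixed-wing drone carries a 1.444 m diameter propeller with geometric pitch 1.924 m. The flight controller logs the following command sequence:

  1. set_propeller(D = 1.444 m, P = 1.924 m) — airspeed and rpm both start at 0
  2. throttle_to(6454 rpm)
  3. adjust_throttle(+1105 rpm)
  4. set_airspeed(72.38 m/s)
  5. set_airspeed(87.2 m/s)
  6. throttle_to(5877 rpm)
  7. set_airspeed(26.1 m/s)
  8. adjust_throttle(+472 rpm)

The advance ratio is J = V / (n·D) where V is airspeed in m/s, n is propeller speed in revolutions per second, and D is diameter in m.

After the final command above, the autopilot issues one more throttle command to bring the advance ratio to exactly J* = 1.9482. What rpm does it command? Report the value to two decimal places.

set_propeller: D = 1.444 m, P = 1.924 m (p = P/D = 1.332410); state ← (V=0, rpm=0)
throttle_to(6454): rpm ← 6454
adjust_throttle(+1105): rpm ← 6454 +1105 = 7559
set_airspeed(72.38): V ← 72.38 m/s
set_airspeed(87.2): V ← 87.2 m/s
throttle_to(5877): rpm ← 5877
set_airspeed(26.1): V ← 26.1 m/s
adjust_throttle(+472): rpm ← 5877 +472 = 6349
final state: V = 26.1 m/s, rpm = 6349 → n = rpm/60 = 105.816667 rev/s
target J* = 1.9482; solve J* = V/(n·D) for n: n = V/(J*·D) = 26.1/(1.9482 × 1.444) = 9.277688 rev/s
rpm = 60·n = 556.661295

rpm = 556.66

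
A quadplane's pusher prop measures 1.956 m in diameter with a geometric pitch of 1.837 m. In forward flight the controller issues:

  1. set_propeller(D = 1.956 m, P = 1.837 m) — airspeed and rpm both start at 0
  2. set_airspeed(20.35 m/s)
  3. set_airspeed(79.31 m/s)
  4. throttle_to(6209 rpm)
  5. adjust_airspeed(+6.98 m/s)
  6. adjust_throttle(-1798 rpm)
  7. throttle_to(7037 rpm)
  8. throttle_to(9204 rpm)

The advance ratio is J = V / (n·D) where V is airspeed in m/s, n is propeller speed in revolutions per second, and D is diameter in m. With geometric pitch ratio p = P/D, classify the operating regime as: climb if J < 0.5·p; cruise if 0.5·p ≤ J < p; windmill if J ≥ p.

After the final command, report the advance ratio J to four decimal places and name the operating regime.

J = 0.2876, regime = climb

set_propeller: D = 1.956 m, P = 1.837 m (p = P/D = 0.939162); state ← (V=0, rpm=0)
set_airspeed(20.35): V ← 20.35 m/s
set_airspeed(79.31): V ← 79.31 m/s
throttle_to(6209): rpm ← 6209
adjust_airspeed(+6.98): V ← 79.31 +6.98 = 86.29 m/s
adjust_throttle(-1798): rpm ← 6209 -1798 = 4411
throttle_to(7037): rpm ← 7037
throttle_to(9204): rpm ← 9204
final state: V = 86.29 m/s, rpm = 9204 → n = rpm/60 = 153.400000 rev/s
J = V / (n·D) = 86.29 / (153.400000 × 1.956) = 0.287585
regime bands: climb J<0.4696 | cruise [0.4696, 0.9392) | windmill J≥0.9392
J = 0.2876 → climb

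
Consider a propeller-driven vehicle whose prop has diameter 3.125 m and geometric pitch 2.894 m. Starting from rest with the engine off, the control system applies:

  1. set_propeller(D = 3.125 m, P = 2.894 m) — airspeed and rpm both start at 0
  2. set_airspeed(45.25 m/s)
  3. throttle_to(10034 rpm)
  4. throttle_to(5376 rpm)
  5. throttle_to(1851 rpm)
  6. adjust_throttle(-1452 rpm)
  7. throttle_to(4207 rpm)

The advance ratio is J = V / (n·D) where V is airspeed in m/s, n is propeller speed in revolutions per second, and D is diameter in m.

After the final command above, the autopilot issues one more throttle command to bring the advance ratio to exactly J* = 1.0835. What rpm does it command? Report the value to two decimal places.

rpm = 801.85

set_propeller: D = 3.125 m, P = 2.894 m (p = P/D = 0.926080); state ← (V=0, rpm=0)
set_airspeed(45.25): V ← 45.25 m/s
throttle_to(10034): rpm ← 10034
throttle_to(5376): rpm ← 5376
throttle_to(1851): rpm ← 1851
adjust_throttle(-1452): rpm ← 1851 -1452 = 399
throttle_to(4207): rpm ← 4207
final state: V = 45.25 m/s, rpm = 4207 → n = rpm/60 = 70.116667 rev/s
target J* = 1.0835; solve J* = V/(n·D) for n: n = V/(J*·D) = 45.25/(1.0835 × 3.125) = 13.364098 rev/s
rpm = 60·n = 801.845870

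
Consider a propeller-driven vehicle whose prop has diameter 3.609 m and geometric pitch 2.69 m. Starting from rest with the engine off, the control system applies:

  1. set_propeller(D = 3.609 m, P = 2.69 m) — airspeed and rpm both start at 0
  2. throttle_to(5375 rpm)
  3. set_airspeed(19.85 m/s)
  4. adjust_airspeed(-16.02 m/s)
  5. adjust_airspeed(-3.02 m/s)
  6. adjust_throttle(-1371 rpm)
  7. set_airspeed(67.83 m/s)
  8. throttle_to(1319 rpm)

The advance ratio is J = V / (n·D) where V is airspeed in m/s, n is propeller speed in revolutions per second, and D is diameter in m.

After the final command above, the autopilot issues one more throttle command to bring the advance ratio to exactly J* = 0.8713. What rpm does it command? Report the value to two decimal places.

set_propeller: D = 3.609 m, P = 2.69 m (p = P/D = 0.745359); state ← (V=0, rpm=0)
throttle_to(5375): rpm ← 5375
set_airspeed(19.85): V ← 19.85 m/s
adjust_airspeed(-16.02): V ← 19.85 -16.02 = 3.83 m/s
adjust_airspeed(-3.02): V ← 3.83 -3.02 = 0.81 m/s
adjust_throttle(-1371): rpm ← 5375 -1371 = 4004
set_airspeed(67.83): V ← 67.83 m/s
throttle_to(1319): rpm ← 1319
final state: V = 67.83 m/s, rpm = 1319 → n = rpm/60 = 21.983333 rev/s
target J* = 0.8713; solve J* = V/(n·D) for n: n = V/(J*·D) = 67.83/(0.8713 × 3.609) = 21.570848 rev/s
rpm = 60·n = 1294.250887

rpm = 1294.25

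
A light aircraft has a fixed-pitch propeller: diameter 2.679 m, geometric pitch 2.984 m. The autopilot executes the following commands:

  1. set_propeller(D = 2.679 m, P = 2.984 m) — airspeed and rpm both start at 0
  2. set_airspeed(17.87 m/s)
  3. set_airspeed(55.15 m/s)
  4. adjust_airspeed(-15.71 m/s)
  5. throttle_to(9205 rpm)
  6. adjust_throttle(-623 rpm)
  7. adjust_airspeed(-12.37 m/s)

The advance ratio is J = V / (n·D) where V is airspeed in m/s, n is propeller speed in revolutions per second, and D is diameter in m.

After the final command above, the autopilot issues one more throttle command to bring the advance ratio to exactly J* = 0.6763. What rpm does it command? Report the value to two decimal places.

set_propeller: D = 2.679 m, P = 2.984 m (p = P/D = 1.113848); state ← (V=0, rpm=0)
set_airspeed(17.87): V ← 17.87 m/s
set_airspeed(55.15): V ← 55.15 m/s
adjust_airspeed(-15.71): V ← 55.15 -15.71 = 39.44 m/s
throttle_to(9205): rpm ← 9205
adjust_throttle(-623): rpm ← 9205 -623 = 8582
adjust_airspeed(-12.37): V ← 39.44 -12.37 = 27.07 m/s
final state: V = 27.07 m/s, rpm = 8582 → n = rpm/60 = 143.033333 rev/s
target J* = 0.6763; solve J* = V/(n·D) for n: n = V/(J*·D) = 27.07/(0.6763 × 2.679) = 14.940879 rev/s
rpm = 60·n = 896.452753

rpm = 896.45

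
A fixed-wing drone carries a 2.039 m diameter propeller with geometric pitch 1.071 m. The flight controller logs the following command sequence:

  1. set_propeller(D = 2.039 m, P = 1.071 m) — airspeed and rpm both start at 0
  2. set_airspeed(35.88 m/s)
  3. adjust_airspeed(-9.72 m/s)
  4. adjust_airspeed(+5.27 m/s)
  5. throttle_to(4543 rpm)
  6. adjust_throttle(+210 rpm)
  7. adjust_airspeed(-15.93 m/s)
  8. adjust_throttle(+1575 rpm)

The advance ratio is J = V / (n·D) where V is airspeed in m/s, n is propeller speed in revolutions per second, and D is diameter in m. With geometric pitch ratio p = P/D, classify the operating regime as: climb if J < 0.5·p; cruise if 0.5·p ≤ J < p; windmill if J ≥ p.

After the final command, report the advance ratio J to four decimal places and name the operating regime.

J = 0.0721, regime = climb

set_propeller: D = 2.039 m, P = 1.071 m (p = P/D = 0.525257); state ← (V=0, rpm=0)
set_airspeed(35.88): V ← 35.88 m/s
adjust_airspeed(-9.72): V ← 35.88 -9.72 = 26.16 m/s
adjust_airspeed(+5.27): V ← 26.16 +5.27 = 31.43 m/s
throttle_to(4543): rpm ← 4543
adjust_throttle(+210): rpm ← 4543 +210 = 4753
adjust_airspeed(-15.93): V ← 31.43 -15.93 = 15.5 m/s
adjust_throttle(+1575): rpm ← 4753 +1575 = 6328
final state: V = 15.5 m/s, rpm = 6328 → n = rpm/60 = 105.466667 rev/s
J = V / (n·D) = 15.5 / (105.466667 × 2.039) = 0.072077
regime bands: climb J<0.2626 | cruise [0.2626, 0.5253) | windmill J≥0.5253
J = 0.0721 → climb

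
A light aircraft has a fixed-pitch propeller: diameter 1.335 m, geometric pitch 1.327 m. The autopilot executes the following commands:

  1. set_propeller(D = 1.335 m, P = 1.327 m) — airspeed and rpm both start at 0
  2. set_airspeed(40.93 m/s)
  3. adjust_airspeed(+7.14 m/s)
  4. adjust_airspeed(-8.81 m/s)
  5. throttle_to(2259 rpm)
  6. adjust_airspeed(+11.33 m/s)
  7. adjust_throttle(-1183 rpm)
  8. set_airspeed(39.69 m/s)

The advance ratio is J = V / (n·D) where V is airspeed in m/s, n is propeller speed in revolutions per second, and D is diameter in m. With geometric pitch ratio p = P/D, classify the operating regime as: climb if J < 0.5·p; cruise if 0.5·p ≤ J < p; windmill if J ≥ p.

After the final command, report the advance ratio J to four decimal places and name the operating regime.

set_propeller: D = 1.335 m, P = 1.327 m (p = P/D = 0.994007); state ← (V=0, rpm=0)
set_airspeed(40.93): V ← 40.93 m/s
adjust_airspeed(+7.14): V ← 40.93 +7.14 = 48.07 m/s
adjust_airspeed(-8.81): V ← 48.07 -8.81 = 39.26 m/s
throttle_to(2259): rpm ← 2259
adjust_airspeed(+11.33): V ← 39.26 +11.33 = 50.59 m/s
adjust_throttle(-1183): rpm ← 2259 -1183 = 1076
set_airspeed(39.69): V ← 39.69 m/s
final state: V = 39.69 m/s, rpm = 1076 → n = rpm/60 = 17.933333 rev/s
J = V / (n·D) = 39.69 / (17.933333 × 1.335) = 1.657825
regime bands: climb J<0.4970 | cruise [0.4970, 0.9940) | windmill J≥0.9940
J = 1.6578 → windmill

J = 1.6578, regime = windmill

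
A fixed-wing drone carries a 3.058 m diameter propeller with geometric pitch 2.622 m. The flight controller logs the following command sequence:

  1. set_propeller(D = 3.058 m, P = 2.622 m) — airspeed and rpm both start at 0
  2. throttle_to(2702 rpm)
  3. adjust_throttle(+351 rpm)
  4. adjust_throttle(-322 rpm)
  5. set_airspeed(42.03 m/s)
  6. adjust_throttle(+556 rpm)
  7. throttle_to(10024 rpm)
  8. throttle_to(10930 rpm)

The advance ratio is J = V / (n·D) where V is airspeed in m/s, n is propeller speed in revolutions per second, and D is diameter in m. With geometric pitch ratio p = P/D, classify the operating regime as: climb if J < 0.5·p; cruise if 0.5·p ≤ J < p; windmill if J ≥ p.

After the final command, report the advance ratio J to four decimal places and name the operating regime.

J = 0.0754, regime = climb

set_propeller: D = 3.058 m, P = 2.622 m (p = P/D = 0.857423); state ← (V=0, rpm=0)
throttle_to(2702): rpm ← 2702
adjust_throttle(+351): rpm ← 2702 +351 = 3053
adjust_throttle(-322): rpm ← 3053 -322 = 2731
set_airspeed(42.03): V ← 42.03 m/s
adjust_throttle(+556): rpm ← 2731 +556 = 3287
throttle_to(10024): rpm ← 10024
throttle_to(10930): rpm ← 10930
final state: V = 42.03 m/s, rpm = 10930 → n = rpm/60 = 182.166667 rev/s
J = V / (n·D) = 42.03 / (182.166667 × 3.058) = 0.075449
regime bands: climb J<0.4287 | cruise [0.4287, 0.8574) | windmill J≥0.8574
J = 0.0754 → climb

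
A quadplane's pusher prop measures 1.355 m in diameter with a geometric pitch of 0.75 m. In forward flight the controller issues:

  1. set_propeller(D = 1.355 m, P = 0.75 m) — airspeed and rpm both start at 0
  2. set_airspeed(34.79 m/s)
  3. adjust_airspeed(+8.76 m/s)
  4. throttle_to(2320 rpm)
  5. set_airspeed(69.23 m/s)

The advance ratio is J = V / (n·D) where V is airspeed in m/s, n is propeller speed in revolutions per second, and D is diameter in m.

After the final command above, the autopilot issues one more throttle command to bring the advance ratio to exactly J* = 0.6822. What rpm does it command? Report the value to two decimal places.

rpm = 4493.60

set_propeller: D = 1.355 m, P = 0.75 m (p = P/D = 0.553506); state ← (V=0, rpm=0)
set_airspeed(34.79): V ← 34.79 m/s
adjust_airspeed(+8.76): V ← 34.79 +8.76 = 43.55 m/s
throttle_to(2320): rpm ← 2320
set_airspeed(69.23): V ← 69.23 m/s
final state: V = 69.23 m/s, rpm = 2320 → n = rpm/60 = 38.666667 rev/s
target J* = 0.6822; solve J* = V/(n·D) for n: n = V/(J*·D) = 69.23/(0.6822 × 1.355) = 74.893361 rev/s
rpm = 60·n = 4493.601664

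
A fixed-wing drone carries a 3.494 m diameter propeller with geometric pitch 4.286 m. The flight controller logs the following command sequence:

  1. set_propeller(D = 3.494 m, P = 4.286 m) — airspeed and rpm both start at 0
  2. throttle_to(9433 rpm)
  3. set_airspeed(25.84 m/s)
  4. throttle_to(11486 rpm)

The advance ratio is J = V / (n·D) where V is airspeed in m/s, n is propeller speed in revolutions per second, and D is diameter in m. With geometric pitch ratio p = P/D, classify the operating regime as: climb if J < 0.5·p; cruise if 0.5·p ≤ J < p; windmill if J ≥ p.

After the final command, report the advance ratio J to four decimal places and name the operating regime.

set_propeller: D = 3.494 m, P = 4.286 m (p = P/D = 1.226674); state ← (V=0, rpm=0)
throttle_to(9433): rpm ← 9433
set_airspeed(25.84): V ← 25.84 m/s
throttle_to(11486): rpm ← 11486
final state: V = 25.84 m/s, rpm = 11486 → n = rpm/60 = 191.433333 rev/s
J = V / (n·D) = 25.84 / (191.433333 × 3.494) = 0.038632
regime bands: climb J<0.6133 | cruise [0.6133, 1.2267) | windmill J≥1.2267
J = 0.0386 → climb

J = 0.0386, regime = climb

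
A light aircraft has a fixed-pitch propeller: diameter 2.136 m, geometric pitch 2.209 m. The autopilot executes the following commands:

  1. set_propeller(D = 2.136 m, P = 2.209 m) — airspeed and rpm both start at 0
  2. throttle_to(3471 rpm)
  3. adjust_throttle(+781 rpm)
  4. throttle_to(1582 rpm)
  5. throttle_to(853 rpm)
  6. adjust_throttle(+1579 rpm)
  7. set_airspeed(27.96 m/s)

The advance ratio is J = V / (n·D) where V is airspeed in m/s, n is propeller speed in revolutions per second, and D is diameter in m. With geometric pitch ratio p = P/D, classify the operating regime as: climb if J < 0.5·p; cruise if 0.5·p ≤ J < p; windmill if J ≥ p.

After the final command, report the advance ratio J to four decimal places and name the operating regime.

J = 0.3229, regime = climb

set_propeller: D = 2.136 m, P = 2.209 m (p = P/D = 1.034176); state ← (V=0, rpm=0)
throttle_to(3471): rpm ← 3471
adjust_throttle(+781): rpm ← 3471 +781 = 4252
throttle_to(1582): rpm ← 1582
throttle_to(853): rpm ← 853
adjust_throttle(+1579): rpm ← 853 +1579 = 2432
set_airspeed(27.96): V ← 27.96 m/s
final state: V = 27.96 m/s, rpm = 2432 → n = rpm/60 = 40.533333 rev/s
J = V / (n·D) = 27.96 / (40.533333 × 2.136) = 0.322941
regime bands: climb J<0.5171 | cruise [0.5171, 1.0342) | windmill J≥1.0342
J = 0.3229 → climb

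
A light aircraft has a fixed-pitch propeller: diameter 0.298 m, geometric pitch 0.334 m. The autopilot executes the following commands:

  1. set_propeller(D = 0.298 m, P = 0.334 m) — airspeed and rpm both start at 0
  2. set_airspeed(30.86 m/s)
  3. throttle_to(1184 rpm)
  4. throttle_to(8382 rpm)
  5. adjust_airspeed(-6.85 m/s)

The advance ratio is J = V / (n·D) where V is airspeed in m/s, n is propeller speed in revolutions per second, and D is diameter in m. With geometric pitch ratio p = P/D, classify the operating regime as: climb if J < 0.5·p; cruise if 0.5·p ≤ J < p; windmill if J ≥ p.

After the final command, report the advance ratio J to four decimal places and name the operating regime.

set_propeller: D = 0.298 m, P = 0.334 m (p = P/D = 1.120805); state ← (V=0, rpm=0)
set_airspeed(30.86): V ← 30.86 m/s
throttle_to(1184): rpm ← 1184
throttle_to(8382): rpm ← 8382
adjust_airspeed(-6.85): V ← 30.86 -6.85 = 24.01 m/s
final state: V = 24.01 m/s, rpm = 8382 → n = rpm/60 = 139.700000 rev/s
J = V / (n·D) = 24.01 / (139.700000 × 0.298) = 0.576739
regime bands: climb J<0.5604 | cruise [0.5604, 1.1208) | windmill J≥1.1208
J = 0.5767 → cruise

J = 0.5767, regime = cruise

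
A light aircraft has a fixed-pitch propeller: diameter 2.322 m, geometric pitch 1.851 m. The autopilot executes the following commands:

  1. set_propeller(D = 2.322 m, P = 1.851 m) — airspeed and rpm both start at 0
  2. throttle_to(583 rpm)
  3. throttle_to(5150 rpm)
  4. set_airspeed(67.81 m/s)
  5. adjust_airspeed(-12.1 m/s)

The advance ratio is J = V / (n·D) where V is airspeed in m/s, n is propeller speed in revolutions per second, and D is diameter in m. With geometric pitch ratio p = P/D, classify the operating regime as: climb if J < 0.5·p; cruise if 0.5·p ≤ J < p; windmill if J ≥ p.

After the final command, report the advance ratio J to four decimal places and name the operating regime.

set_propeller: D = 2.322 m, P = 1.851 m (p = P/D = 0.797158); state ← (V=0, rpm=0)
throttle_to(583): rpm ← 583
throttle_to(5150): rpm ← 5150
set_airspeed(67.81): V ← 67.81 m/s
adjust_airspeed(-12.1): V ← 67.81 -12.1 = 55.71 m/s
final state: V = 55.71 m/s, rpm = 5150 → n = rpm/60 = 85.833333 rev/s
J = V / (n·D) = 55.71 / (85.833333 × 2.322) = 0.279521
regime bands: climb J<0.3986 | cruise [0.3986, 0.7972) | windmill J≥0.7972
J = 0.2795 → climb

J = 0.2795, regime = climb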